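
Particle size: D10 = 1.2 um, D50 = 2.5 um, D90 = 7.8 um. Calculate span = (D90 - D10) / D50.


Span = (7.8 - 1.2) / 2.5 = 6.6 / 2.5 = 2.64

2.64


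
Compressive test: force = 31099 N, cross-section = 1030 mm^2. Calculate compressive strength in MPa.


CS = 31099 / 1030 = 30.2 MPa

30.2


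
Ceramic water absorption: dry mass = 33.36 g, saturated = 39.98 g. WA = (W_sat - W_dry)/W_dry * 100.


WA = (39.98 - 33.36) / 33.36 * 100 = 19.84%

19.84


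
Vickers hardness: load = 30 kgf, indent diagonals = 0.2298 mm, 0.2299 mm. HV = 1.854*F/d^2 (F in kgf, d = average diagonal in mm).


d_avg = (0.2298+0.2299)/2 = 0.22985 mm
HV = 1.854*30/0.22985^2 = 1053

1053


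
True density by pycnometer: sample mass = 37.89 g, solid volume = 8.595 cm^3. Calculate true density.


TD = 37.89 / 8.595 = 4.408 g/cm^3

4.408


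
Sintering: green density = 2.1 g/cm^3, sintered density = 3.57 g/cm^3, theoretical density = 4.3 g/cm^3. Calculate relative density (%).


Relative = 3.57 / 4.3 * 100 = 83.0%

83.0


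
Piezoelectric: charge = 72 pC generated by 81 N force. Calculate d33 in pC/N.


d33 = 72 / 81 = 0.9 pC/N

0.9


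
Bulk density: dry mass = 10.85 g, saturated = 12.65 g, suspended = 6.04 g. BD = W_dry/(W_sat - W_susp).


BD = 10.85 / (12.65 - 6.04) = 10.85 / 6.61 = 1.641 g/cm^3

1.641


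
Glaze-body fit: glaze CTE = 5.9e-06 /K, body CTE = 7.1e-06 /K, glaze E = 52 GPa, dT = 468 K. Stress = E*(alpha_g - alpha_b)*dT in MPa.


Stress = 52*1000*(5.9e-06 - 7.1e-06)*468 = -29.2 MPa

-29.2


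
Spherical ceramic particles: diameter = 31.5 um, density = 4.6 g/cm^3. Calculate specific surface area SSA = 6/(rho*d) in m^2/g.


SSA = 6 / (4.6 * 31.5) = 0.041 m^2/g

0.041


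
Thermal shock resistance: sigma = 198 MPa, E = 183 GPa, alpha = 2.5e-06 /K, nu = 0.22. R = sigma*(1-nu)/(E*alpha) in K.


R = 198*(1-0.22)/(183*1000*2.5e-06) = 338 K

338


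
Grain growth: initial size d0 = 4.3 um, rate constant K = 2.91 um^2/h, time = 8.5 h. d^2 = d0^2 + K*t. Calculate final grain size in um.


d^2 = 4.3^2 + 2.91*8.5 = 43.225
d = sqrt(43.225) = 6.57 um

6.57


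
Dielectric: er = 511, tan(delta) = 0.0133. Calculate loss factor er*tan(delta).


Loss = 511 * 0.0133 = 6.796

6.796


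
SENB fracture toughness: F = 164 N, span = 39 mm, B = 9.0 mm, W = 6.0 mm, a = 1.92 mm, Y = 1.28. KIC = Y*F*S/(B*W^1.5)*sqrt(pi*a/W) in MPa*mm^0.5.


KIC = 1.28*164*39/(9.0*6.0^1.5)*sqrt(pi*1.92/6.0) = 62.06

62.06


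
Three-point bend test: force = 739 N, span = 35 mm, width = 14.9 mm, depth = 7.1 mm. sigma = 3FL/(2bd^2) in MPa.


sigma = 3*739*35/(2*14.9*7.1^2) = 51.7 MPa

51.7


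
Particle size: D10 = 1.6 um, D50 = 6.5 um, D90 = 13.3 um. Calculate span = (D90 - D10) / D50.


Span = (13.3 - 1.6) / 6.5 = 11.7 / 6.5 = 1.8

1.8


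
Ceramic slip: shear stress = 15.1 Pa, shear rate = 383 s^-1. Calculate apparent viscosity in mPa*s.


eta = tau/gamma * 1000 = 15.1/383 * 1000 = 39.4 mPa*s

39.4


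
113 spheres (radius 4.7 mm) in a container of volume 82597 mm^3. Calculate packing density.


V_sphere = 4/3*pi*4.7^3 = 434.8928 mm^3
Total V = 113*434.8928 = 49142.8864 mm^3
PD = 49142.8864 / 82597 = 0.595

0.595


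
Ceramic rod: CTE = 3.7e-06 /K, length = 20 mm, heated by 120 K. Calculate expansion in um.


dL = 3.7e-06 * 20 * 120 * 1000 = 8.88 um

8.88


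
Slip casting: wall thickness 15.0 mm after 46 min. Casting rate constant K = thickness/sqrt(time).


K = 15.0 / sqrt(46) = 15.0 / 6.7823 = 2.212 mm/min^0.5

2.212


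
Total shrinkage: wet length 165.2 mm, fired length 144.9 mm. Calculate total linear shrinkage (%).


TS = (165.2 - 144.9) / 165.2 * 100 = 12.29%

12.29


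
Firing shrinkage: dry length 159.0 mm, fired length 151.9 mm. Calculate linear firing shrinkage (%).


FS = (159.0 - 151.9) / 159.0 * 100 = 4.47%

4.47


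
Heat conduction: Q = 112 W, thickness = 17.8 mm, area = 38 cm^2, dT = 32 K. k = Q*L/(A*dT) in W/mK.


k = 112*17.8/1000/(38/10000*32) = 16.39 W/mK

16.39


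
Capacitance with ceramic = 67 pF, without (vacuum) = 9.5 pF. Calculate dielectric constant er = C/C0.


er = 67 / 9.5 = 7.05

7.05


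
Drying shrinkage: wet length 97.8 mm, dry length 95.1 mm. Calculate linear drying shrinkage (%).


DS = (97.8 - 95.1) / 97.8 * 100 = 2.76%

2.76


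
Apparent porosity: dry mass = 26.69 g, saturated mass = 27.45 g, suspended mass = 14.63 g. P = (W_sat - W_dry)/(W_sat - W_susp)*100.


P = (27.45 - 26.69) / (27.45 - 14.63) * 100 = 0.76 / 12.82 * 100 = 5.9%

5.9


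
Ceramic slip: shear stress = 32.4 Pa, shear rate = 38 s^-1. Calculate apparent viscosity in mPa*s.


eta = tau/gamma * 1000 = 32.4/38 * 1000 = 852.6 mPa*s

852.6


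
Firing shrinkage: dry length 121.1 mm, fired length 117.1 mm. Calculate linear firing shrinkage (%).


FS = (121.1 - 117.1) / 121.1 * 100 = 3.3%

3.3


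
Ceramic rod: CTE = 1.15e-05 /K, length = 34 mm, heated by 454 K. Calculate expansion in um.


dL = 1.15e-05 * 34 * 454 * 1000 = 177.514 um

177.514


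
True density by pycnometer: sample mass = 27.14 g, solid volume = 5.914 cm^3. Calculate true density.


TD = 27.14 / 5.914 = 4.589 g/cm^3

4.589


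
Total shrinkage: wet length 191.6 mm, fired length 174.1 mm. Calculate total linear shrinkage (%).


TS = (191.6 - 174.1) / 191.6 * 100 = 9.13%

9.13


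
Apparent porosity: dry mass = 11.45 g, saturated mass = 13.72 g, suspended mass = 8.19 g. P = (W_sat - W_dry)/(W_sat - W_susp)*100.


P = (13.72 - 11.45) / (13.72 - 8.19) * 100 = 2.27 / 5.53 * 100 = 41.0%

41.0


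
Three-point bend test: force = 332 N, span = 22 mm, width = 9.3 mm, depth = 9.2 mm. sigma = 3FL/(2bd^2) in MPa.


sigma = 3*332*22/(2*9.3*9.2^2) = 13.9 MPa

13.9


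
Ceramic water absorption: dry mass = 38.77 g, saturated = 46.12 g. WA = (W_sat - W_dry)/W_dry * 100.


WA = (46.12 - 38.77) / 38.77 * 100 = 18.96%

18.96


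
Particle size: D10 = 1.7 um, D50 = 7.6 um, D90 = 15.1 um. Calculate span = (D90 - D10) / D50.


Span = (15.1 - 1.7) / 7.6 = 13.4 / 7.6 = 1.763

1.763


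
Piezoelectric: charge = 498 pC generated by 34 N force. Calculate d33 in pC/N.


d33 = 498 / 34 = 14.6 pC/N

14.6


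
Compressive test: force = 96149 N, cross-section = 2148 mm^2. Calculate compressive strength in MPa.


CS = 96149 / 2148 = 44.8 MPa

44.8


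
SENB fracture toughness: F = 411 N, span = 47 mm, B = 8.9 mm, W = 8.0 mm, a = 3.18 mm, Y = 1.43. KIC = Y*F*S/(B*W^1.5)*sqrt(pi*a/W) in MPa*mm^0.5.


KIC = 1.43*411*47/(8.9*8.0^1.5)*sqrt(pi*3.18/8.0) = 153.28

153.28


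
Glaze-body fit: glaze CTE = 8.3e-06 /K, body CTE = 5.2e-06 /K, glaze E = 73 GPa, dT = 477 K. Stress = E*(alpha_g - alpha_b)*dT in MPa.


Stress = 73*1000*(8.3e-06 - 5.2e-06)*477 = 107.9 MPa

107.9


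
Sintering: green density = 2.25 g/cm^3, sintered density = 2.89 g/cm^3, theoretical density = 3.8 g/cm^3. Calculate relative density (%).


Relative = 2.89 / 3.8 * 100 = 76.1%

76.1


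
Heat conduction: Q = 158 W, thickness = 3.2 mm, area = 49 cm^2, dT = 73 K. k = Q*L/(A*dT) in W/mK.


k = 158*3.2/1000/(49/10000*73) = 1.41 W/mK

1.41


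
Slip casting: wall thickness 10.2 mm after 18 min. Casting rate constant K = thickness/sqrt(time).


K = 10.2 / sqrt(18) = 10.2 / 4.2426 = 2.404 mm/min^0.5

2.404


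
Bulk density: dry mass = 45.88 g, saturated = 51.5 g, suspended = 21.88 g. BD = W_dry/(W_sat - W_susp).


BD = 45.88 / (51.5 - 21.88) = 45.88 / 29.62 = 1.549 g/cm^3

1.549


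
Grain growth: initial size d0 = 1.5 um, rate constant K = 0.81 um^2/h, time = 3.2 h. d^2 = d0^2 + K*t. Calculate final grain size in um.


d^2 = 1.5^2 + 0.81*3.2 = 4.842
d = sqrt(4.842) = 2.2 um

2.2


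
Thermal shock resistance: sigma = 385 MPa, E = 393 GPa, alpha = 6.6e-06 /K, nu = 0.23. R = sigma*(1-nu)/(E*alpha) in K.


R = 385*(1-0.23)/(393*1000*6.6e-06) = 114 K

114


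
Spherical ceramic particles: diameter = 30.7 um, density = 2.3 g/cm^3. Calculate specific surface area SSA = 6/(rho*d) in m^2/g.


SSA = 6 / (2.3 * 30.7) = 0.085 m^2/g

0.085


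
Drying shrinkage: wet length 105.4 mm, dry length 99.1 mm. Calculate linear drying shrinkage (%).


DS = (105.4 - 99.1) / 105.4 * 100 = 5.98%

5.98


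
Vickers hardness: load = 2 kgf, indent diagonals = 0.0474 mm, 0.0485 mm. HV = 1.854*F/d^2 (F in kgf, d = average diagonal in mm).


d_avg = (0.0474+0.0485)/2 = 0.04795 mm
HV = 1.854*2/0.04795^2 = 1613

1613


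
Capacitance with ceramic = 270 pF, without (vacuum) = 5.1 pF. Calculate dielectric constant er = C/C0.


er = 270 / 5.1 = 52.94

52.94


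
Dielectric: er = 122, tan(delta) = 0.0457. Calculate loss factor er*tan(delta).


Loss = 122 * 0.0457 = 5.575

5.575


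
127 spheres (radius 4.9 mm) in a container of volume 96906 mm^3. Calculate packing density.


V_sphere = 4/3*pi*4.9^3 = 492.807 mm^3
Total V = 127*492.807 = 62586.489 mm^3
PD = 62586.489 / 96906 = 0.646

0.646


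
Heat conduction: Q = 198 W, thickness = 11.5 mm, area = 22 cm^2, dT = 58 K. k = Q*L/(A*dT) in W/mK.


k = 198*11.5/1000/(22/10000*58) = 17.84 W/mK

17.84


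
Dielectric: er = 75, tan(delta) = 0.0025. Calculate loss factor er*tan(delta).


Loss = 75 * 0.0025 = 0.188

0.188


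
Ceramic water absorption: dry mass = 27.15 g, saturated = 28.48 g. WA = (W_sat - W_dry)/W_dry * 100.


WA = (28.48 - 27.15) / 27.15 * 100 = 4.9%

4.9


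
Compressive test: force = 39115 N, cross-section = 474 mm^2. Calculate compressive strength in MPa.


CS = 39115 / 474 = 82.5 MPa

82.5


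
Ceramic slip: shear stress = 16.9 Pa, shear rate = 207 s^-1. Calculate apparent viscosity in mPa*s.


eta = tau/gamma * 1000 = 16.9/207 * 1000 = 81.6 mPa*s

81.6


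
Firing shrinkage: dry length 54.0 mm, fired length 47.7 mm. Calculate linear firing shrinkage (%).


FS = (54.0 - 47.7) / 54.0 * 100 = 11.67%

11.67


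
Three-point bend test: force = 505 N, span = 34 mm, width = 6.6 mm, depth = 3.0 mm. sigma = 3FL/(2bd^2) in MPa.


sigma = 3*505*34/(2*6.6*3.0^2) = 433.6 MPa

433.6


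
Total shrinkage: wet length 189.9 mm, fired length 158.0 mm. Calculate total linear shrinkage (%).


TS = (189.9 - 158.0) / 189.9 * 100 = 16.8%

16.8


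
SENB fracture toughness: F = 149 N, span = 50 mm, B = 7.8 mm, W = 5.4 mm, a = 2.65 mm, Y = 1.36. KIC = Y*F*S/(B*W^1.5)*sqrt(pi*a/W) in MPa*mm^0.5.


KIC = 1.36*149*50/(7.8*5.4^1.5)*sqrt(pi*2.65/5.4) = 128.53

128.53


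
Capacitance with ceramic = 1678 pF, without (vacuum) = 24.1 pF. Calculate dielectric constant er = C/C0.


er = 1678 / 24.1 = 69.63

69.63


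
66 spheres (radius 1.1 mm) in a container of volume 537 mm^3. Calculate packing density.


V_sphere = 4/3*pi*1.1^3 = 5.5753 mm^3
Total V = 66*5.5753 = 367.9698 mm^3
PD = 367.9698 / 537 = 0.685

0.685


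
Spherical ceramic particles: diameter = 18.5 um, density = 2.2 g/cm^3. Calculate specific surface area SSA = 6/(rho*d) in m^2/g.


SSA = 6 / (2.2 * 18.5) = 0.147 m^2/g

0.147


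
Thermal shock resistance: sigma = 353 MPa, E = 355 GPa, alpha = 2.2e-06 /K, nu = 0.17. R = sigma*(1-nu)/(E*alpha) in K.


R = 353*(1-0.17)/(355*1000*2.2e-06) = 375 K

375


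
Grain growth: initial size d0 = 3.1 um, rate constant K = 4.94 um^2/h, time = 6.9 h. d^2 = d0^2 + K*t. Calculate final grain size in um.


d^2 = 3.1^2 + 4.94*6.9 = 43.696
d = sqrt(43.696) = 6.61 um

6.61


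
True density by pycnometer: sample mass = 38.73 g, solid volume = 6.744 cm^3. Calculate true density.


TD = 38.73 / 6.744 = 5.743 g/cm^3

5.743


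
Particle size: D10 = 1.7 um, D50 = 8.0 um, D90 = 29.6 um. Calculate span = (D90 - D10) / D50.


Span = (29.6 - 1.7) / 8.0 = 27.9 / 8.0 = 3.488

3.488


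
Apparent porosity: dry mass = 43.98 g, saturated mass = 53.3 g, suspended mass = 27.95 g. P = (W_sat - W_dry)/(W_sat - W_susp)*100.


P = (53.3 - 43.98) / (53.3 - 27.95) * 100 = 9.32 / 25.35 * 100 = 36.8%

36.8


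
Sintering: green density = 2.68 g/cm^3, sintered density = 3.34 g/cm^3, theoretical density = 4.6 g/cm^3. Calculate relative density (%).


Relative = 3.34 / 4.6 * 100 = 72.6%

72.6


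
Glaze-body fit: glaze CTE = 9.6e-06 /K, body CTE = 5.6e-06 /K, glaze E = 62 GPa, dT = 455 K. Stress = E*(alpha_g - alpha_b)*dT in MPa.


Stress = 62*1000*(9.6e-06 - 5.6e-06)*455 = 112.8 MPa

112.8


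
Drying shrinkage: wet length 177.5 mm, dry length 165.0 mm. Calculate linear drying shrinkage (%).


DS = (177.5 - 165.0) / 177.5 * 100 = 7.04%

7.04


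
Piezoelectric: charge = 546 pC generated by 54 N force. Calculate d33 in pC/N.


d33 = 546 / 54 = 10.1 pC/N

10.1


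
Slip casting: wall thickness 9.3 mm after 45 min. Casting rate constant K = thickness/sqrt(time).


K = 9.3 / sqrt(45) = 9.3 / 6.7082 = 1.386 mm/min^0.5

1.386


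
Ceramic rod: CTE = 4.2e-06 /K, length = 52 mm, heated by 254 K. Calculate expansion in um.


dL = 4.2e-06 * 52 * 254 * 1000 = 55.474 um

55.474


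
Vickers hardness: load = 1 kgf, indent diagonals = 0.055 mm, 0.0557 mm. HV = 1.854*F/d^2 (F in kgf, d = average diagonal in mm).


d_avg = (0.055+0.0557)/2 = 0.05535 mm
HV = 1.854*1/0.05535^2 = 605

605


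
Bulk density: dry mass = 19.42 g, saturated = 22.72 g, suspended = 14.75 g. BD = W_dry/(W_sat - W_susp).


BD = 19.42 / (22.72 - 14.75) = 19.42 / 7.97 = 2.437 g/cm^3

2.437


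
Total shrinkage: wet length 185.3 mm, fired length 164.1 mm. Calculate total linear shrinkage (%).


TS = (185.3 - 164.1) / 185.3 * 100 = 11.44%

11.44


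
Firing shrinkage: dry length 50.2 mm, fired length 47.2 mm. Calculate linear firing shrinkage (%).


FS = (50.2 - 47.2) / 50.2 * 100 = 5.98%

5.98


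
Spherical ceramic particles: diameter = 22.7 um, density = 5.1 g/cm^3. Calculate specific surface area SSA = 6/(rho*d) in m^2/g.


SSA = 6 / (5.1 * 22.7) = 0.052 m^2/g

0.052


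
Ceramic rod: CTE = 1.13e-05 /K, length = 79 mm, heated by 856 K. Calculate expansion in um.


dL = 1.13e-05 * 79 * 856 * 1000 = 764.151 um

764.151


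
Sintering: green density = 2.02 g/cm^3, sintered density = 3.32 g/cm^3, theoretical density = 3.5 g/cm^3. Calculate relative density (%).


Relative = 3.32 / 3.5 * 100 = 94.9%

94.9


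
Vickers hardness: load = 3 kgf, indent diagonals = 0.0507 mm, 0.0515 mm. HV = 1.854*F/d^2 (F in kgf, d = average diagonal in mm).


d_avg = (0.0507+0.0515)/2 = 0.0511 mm
HV = 1.854*3/0.0511^2 = 2130

2130


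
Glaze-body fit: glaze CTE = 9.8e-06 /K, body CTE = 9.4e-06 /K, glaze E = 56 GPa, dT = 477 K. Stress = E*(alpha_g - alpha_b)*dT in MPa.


Stress = 56*1000*(9.8e-06 - 9.4e-06)*477 = 10.7 MPa

10.7


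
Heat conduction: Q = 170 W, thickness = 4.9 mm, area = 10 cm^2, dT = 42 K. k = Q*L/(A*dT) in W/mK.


k = 170*4.9/1000/(10/10000*42) = 19.83 W/mK

19.83


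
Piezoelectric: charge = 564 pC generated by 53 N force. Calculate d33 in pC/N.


d33 = 564 / 53 = 10.6 pC/N

10.6


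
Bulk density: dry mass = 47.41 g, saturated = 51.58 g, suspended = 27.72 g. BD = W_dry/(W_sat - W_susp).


BD = 47.41 / (51.58 - 27.72) = 47.41 / 23.86 = 1.987 g/cm^3

1.987


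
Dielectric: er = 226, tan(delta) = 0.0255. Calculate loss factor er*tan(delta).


Loss = 226 * 0.0255 = 5.763

5.763


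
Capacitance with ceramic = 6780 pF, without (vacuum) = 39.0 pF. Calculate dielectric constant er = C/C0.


er = 6780 / 39.0 = 173.85

173.85


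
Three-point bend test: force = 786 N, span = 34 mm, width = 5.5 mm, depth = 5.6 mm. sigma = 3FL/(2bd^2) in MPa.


sigma = 3*786*34/(2*5.5*5.6^2) = 232.4 MPa

232.4


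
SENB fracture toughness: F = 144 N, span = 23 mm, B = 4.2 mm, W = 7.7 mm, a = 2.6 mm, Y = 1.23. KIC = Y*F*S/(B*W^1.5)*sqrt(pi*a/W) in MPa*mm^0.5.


KIC = 1.23*144*23/(4.2*7.7^1.5)*sqrt(pi*2.6/7.7) = 46.75

46.75


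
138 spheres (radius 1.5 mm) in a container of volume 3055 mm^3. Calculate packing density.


V_sphere = 4/3*pi*1.5^3 = 14.1372 mm^3
Total V = 138*14.1372 = 1950.9336 mm^3
PD = 1950.9336 / 3055 = 0.639

0.639


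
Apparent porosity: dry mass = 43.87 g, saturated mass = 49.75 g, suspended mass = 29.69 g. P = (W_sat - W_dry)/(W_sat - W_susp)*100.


P = (49.75 - 43.87) / (49.75 - 29.69) * 100 = 5.88 / 20.06 * 100 = 29.3%

29.3


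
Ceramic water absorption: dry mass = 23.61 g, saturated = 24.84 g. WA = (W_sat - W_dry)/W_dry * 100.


WA = (24.84 - 23.61) / 23.61 * 100 = 5.21%

5.21


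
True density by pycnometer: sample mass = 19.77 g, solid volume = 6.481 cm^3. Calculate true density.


TD = 19.77 / 6.481 = 3.05 g/cm^3

3.05


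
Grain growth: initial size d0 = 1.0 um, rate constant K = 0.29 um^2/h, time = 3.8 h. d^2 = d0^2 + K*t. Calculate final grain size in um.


d^2 = 1.0^2 + 0.29*3.8 = 2.102
d = sqrt(2.102) = 1.45 um

1.45


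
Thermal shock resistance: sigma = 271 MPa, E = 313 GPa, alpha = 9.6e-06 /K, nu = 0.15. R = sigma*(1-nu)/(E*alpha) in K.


R = 271*(1-0.15)/(313*1000*9.6e-06) = 77 K

77


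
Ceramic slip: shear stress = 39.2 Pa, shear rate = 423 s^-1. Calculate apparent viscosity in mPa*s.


eta = tau/gamma * 1000 = 39.2/423 * 1000 = 92.7 mPa*s

92.7


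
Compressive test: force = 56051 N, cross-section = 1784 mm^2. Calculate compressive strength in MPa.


CS = 56051 / 1784 = 31.4 MPa

31.4


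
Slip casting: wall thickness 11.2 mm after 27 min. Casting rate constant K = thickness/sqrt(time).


K = 11.2 / sqrt(27) = 11.2 / 5.1962 = 2.155 mm/min^0.5

2.155


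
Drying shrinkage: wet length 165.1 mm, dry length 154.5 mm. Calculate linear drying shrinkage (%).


DS = (165.1 - 154.5) / 165.1 * 100 = 6.42%

6.42


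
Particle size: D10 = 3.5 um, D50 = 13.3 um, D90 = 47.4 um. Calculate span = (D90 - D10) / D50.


Span = (47.4 - 3.5) / 13.3 = 43.9 / 13.3 = 3.301

3.301


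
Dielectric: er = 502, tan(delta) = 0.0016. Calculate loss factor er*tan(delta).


Loss = 502 * 0.0016 = 0.803

0.803


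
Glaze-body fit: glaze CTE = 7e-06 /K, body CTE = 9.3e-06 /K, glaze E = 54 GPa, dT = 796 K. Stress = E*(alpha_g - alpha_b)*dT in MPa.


Stress = 54*1000*(7e-06 - 9.3e-06)*796 = -98.9 MPa

-98.9


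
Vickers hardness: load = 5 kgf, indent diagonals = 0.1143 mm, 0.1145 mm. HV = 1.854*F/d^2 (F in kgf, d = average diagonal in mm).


d_avg = (0.1143+0.1145)/2 = 0.1144 mm
HV = 1.854*5/0.1144^2 = 708

708


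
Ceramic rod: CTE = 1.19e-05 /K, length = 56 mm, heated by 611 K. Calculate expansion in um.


dL = 1.19e-05 * 56 * 611 * 1000 = 407.17 um

407.17


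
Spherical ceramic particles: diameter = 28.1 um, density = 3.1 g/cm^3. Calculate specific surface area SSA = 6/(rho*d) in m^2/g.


SSA = 6 / (3.1 * 28.1) = 0.069 m^2/g

0.069


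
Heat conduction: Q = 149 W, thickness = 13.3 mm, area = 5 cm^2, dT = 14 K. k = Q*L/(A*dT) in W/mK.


k = 149*13.3/1000/(5/10000*14) = 283.1 W/mK

283.1


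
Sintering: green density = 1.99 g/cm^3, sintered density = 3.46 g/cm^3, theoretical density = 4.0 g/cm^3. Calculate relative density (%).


Relative = 3.46 / 4.0 * 100 = 86.5%

86.5


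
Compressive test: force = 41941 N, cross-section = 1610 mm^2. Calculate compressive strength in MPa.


CS = 41941 / 1610 = 26.1 MPa

26.1


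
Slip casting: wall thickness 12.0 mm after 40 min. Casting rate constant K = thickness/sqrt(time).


K = 12.0 / sqrt(40) = 12.0 / 6.3246 = 1.897 mm/min^0.5

1.897


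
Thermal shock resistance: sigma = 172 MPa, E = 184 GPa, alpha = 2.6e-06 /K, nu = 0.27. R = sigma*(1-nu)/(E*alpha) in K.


R = 172*(1-0.27)/(184*1000*2.6e-06) = 262 K

262


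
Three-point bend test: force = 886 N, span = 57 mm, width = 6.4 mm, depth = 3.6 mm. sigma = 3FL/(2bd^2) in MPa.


sigma = 3*886*57/(2*6.4*3.6^2) = 913.3 MPa

913.3


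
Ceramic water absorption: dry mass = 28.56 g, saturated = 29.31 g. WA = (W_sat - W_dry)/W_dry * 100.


WA = (29.31 - 28.56) / 28.56 * 100 = 2.63%

2.63


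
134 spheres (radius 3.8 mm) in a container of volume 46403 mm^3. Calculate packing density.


V_sphere = 4/3*pi*3.8^3 = 229.8473 mm^3
Total V = 134*229.8473 = 30799.5382 mm^3
PD = 30799.5382 / 46403 = 0.664

0.664


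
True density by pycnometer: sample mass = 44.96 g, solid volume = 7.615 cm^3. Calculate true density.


TD = 44.96 / 7.615 = 5.904 g/cm^3

5.904


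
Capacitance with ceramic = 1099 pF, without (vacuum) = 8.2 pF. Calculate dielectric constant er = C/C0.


er = 1099 / 8.2 = 134.02

134.02


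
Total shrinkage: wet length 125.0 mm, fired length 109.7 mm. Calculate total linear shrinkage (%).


TS = (125.0 - 109.7) / 125.0 * 100 = 12.24%

12.24


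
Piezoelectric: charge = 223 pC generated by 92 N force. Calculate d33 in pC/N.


d33 = 223 / 92 = 2.4 pC/N

2.4


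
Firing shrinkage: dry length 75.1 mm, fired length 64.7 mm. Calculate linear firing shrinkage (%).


FS = (75.1 - 64.7) / 75.1 * 100 = 13.85%

13.85


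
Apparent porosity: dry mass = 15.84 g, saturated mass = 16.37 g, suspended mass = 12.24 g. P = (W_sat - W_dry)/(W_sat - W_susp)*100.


P = (16.37 - 15.84) / (16.37 - 12.24) * 100 = 0.53 / 4.13 * 100 = 12.8%

12.8


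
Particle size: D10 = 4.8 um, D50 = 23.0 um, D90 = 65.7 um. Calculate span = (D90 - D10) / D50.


Span = (65.7 - 4.8) / 23.0 = 60.9 / 23.0 = 2.648

2.648


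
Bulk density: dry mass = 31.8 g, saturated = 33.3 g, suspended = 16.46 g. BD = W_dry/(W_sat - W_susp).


BD = 31.8 / (33.3 - 16.46) = 31.8 / 16.84 = 1.888 g/cm^3

1.888


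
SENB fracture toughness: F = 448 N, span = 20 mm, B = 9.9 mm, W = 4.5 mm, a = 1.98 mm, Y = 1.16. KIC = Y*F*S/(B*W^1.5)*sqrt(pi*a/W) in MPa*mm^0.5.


KIC = 1.16*448*20/(9.9*4.5^1.5)*sqrt(pi*1.98/4.5) = 129.3

129.3


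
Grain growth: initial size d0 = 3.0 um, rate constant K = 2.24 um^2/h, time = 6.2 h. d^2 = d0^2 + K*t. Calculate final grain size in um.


d^2 = 3.0^2 + 2.24*6.2 = 22.888
d = sqrt(22.888) = 4.78 um

4.78


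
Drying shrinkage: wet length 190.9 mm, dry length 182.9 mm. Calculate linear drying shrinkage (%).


DS = (190.9 - 182.9) / 190.9 * 100 = 4.19%

4.19


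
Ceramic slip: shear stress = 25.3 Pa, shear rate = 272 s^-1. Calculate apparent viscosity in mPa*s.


eta = tau/gamma * 1000 = 25.3/272 * 1000 = 93.0 mPa*s

93.0


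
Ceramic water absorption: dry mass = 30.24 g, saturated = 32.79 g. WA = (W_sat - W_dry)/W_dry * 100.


WA = (32.79 - 30.24) / 30.24 * 100 = 8.43%

8.43


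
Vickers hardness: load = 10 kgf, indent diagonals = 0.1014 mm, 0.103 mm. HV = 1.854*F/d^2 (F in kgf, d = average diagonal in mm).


d_avg = (0.1014+0.103)/2 = 0.1022 mm
HV = 1.854*10/0.1022^2 = 1775

1775


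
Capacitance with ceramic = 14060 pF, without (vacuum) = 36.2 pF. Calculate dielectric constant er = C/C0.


er = 14060 / 36.2 = 388.4

388.4


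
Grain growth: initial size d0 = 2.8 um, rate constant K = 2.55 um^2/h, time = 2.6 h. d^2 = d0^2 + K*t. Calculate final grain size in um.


d^2 = 2.8^2 + 2.55*2.6 = 14.47
d = sqrt(14.47) = 3.8 um

3.8


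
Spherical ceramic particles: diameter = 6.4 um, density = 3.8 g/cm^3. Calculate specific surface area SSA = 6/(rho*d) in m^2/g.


SSA = 6 / (3.8 * 6.4) = 0.247 m^2/g

0.247


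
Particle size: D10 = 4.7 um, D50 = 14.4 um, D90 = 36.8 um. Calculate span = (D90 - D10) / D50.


Span = (36.8 - 4.7) / 14.4 = 32.1 / 14.4 = 2.229

2.229


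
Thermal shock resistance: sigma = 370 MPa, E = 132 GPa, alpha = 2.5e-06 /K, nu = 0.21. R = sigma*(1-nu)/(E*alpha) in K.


R = 370*(1-0.21)/(132*1000*2.5e-06) = 886 K

886


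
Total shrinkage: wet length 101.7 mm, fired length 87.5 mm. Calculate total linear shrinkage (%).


TS = (101.7 - 87.5) / 101.7 * 100 = 13.96%

13.96


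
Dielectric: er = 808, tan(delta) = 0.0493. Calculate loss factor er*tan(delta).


Loss = 808 * 0.0493 = 39.834

39.834


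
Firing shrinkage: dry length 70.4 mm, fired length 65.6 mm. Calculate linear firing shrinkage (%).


FS = (70.4 - 65.6) / 70.4 * 100 = 6.82%

6.82


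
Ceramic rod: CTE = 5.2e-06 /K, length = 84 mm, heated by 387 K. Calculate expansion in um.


dL = 5.2e-06 * 84 * 387 * 1000 = 169.042 um

169.042


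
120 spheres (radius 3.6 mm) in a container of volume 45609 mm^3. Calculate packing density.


V_sphere = 4/3*pi*3.6^3 = 195.4322 mm^3
Total V = 120*195.4322 = 23451.864 mm^3
PD = 23451.864 / 45609 = 0.514

0.514


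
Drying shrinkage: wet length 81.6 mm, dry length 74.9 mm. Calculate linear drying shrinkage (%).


DS = (81.6 - 74.9) / 81.6 * 100 = 8.21%

8.21


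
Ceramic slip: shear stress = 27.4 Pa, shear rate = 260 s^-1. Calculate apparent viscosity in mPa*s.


eta = tau/gamma * 1000 = 27.4/260 * 1000 = 105.4 mPa*s

105.4


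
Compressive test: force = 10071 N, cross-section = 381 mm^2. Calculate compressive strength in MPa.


CS = 10071 / 381 = 26.4 MPa

26.4


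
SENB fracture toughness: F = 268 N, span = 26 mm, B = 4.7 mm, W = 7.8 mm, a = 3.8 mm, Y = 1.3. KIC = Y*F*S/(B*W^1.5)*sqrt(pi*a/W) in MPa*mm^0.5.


KIC = 1.3*268*26/(4.7*7.8^1.5)*sqrt(pi*3.8/7.8) = 109.45

109.45


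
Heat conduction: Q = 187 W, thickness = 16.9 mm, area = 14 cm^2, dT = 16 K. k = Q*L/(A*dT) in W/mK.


k = 187*16.9/1000/(14/10000*16) = 141.08 W/mK

141.08


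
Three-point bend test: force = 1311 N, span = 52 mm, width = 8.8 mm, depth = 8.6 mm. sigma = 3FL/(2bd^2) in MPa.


sigma = 3*1311*52/(2*8.8*8.6^2) = 157.1 MPa

157.1


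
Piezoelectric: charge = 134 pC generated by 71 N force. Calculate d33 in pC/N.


d33 = 134 / 71 = 1.9 pC/N

1.9


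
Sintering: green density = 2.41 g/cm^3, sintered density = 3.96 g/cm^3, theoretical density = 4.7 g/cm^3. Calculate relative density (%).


Relative = 3.96 / 4.7 * 100 = 84.3%

84.3


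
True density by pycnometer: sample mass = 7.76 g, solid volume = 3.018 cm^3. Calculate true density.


TD = 7.76 / 3.018 = 2.571 g/cm^3

2.571


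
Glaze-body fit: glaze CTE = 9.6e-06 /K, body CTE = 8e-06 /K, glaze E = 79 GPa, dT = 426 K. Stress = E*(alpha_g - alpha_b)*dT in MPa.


Stress = 79*1000*(9.6e-06 - 8e-06)*426 = 53.8 MPa

53.8


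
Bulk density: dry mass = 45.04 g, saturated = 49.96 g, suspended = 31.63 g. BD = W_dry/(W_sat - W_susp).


BD = 45.04 / (49.96 - 31.63) = 45.04 / 18.33 = 2.457 g/cm^3

2.457


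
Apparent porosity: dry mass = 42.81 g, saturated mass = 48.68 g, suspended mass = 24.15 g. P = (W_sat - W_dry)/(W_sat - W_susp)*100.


P = (48.68 - 42.81) / (48.68 - 24.15) * 100 = 5.87 / 24.53 * 100 = 23.9%

23.9


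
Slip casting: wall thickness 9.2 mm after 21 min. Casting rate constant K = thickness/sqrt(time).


K = 9.2 / sqrt(21) = 9.2 / 4.5826 = 2.008 mm/min^0.5

2.008


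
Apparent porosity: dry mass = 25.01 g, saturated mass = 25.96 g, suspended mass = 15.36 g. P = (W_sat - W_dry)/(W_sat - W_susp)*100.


P = (25.96 - 25.01) / (25.96 - 15.36) * 100 = 0.95 / 10.6 * 100 = 9.0%

9.0


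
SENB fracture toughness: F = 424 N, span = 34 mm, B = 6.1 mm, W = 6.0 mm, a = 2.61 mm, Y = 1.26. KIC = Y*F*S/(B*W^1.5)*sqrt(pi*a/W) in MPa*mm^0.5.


KIC = 1.26*424*34/(6.1*6.0^1.5)*sqrt(pi*2.61/6.0) = 236.85

236.85


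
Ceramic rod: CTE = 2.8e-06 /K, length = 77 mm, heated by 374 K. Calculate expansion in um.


dL = 2.8e-06 * 77 * 374 * 1000 = 80.634 um

80.634


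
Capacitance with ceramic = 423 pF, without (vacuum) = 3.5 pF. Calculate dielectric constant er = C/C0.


er = 423 / 3.5 = 120.86

120.86


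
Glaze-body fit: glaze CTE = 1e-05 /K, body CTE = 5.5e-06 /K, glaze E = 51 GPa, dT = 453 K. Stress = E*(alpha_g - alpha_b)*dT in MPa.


Stress = 51*1000*(1e-05 - 5.5e-06)*453 = 104.0 MPa

104.0


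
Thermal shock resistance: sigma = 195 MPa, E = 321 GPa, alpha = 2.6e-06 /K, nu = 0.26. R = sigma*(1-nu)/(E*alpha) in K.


R = 195*(1-0.26)/(321*1000*2.6e-06) = 173 K

173


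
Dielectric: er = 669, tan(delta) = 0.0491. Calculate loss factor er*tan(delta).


Loss = 669 * 0.0491 = 32.848

32.848


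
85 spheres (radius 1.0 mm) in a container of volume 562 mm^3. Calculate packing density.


V_sphere = 4/3*pi*1.0^3 = 4.1888 mm^3
Total V = 85*4.1888 = 356.048 mm^3
PD = 356.048 / 562 = 0.634

0.634


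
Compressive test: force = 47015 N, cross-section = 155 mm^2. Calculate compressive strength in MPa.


CS = 47015 / 155 = 303.3 MPa

303.3


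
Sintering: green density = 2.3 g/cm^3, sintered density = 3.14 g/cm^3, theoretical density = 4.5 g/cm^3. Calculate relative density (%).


Relative = 3.14 / 4.5 * 100 = 69.8%

69.8


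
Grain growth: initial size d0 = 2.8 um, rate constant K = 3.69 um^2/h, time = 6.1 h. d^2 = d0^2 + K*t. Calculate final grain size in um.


d^2 = 2.8^2 + 3.69*6.1 = 30.349
d = sqrt(30.349) = 5.51 um

5.51


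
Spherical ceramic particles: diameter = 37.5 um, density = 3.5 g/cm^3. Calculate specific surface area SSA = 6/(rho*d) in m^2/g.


SSA = 6 / (3.5 * 37.5) = 0.046 m^2/g

0.046


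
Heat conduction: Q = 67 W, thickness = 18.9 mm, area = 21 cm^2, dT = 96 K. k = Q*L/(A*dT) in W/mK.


k = 67*18.9/1000/(21/10000*96) = 6.28 W/mK

6.28


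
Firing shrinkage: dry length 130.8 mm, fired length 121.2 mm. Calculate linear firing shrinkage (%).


FS = (130.8 - 121.2) / 130.8 * 100 = 7.34%

7.34


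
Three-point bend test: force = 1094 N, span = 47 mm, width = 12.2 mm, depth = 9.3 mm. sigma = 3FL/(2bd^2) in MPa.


sigma = 3*1094*47/(2*12.2*9.3^2) = 73.1 MPa

73.1


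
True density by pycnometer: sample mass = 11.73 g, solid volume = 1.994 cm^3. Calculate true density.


TD = 11.73 / 1.994 = 5.883 g/cm^3

5.883


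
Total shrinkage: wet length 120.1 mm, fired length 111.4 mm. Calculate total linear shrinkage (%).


TS = (120.1 - 111.4) / 120.1 * 100 = 7.24%

7.24


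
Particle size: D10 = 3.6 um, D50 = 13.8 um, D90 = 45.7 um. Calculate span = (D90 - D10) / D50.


Span = (45.7 - 3.6) / 13.8 = 42.1 / 13.8 = 3.051

3.051


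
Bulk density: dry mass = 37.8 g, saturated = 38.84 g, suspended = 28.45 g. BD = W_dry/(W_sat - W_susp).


BD = 37.8 / (38.84 - 28.45) = 37.8 / 10.39 = 3.638 g/cm^3

3.638


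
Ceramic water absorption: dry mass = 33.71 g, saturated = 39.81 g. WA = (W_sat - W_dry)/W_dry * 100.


WA = (39.81 - 33.71) / 33.71 * 100 = 18.1%

18.1


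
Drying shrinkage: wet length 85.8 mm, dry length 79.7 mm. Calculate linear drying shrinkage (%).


DS = (85.8 - 79.7) / 85.8 * 100 = 7.11%

7.11


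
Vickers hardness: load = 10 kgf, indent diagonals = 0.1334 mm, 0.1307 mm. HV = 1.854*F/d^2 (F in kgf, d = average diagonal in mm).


d_avg = (0.1334+0.1307)/2 = 0.13205 mm
HV = 1.854*10/0.13205^2 = 1063

1063


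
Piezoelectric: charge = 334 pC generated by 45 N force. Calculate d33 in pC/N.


d33 = 334 / 45 = 7.4 pC/N

7.4


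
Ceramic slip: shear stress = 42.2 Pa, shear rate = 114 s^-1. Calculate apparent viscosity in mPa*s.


eta = tau/gamma * 1000 = 42.2/114 * 1000 = 370.2 mPa*s

370.2


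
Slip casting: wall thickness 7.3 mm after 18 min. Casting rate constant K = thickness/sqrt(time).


K = 7.3 / sqrt(18) = 7.3 / 4.2426 = 1.721 mm/min^0.5

1.721


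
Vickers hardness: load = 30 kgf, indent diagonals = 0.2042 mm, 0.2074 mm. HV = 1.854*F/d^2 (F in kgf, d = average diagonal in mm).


d_avg = (0.2042+0.2074)/2 = 0.2058 mm
HV = 1.854*30/0.2058^2 = 1313

1313


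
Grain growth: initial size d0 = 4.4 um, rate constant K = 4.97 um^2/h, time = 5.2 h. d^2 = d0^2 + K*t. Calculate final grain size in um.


d^2 = 4.4^2 + 4.97*5.2 = 45.204
d = sqrt(45.204) = 6.72 um

6.72


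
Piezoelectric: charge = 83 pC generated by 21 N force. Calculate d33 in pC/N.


d33 = 83 / 21 = 4.0 pC/N

4.0


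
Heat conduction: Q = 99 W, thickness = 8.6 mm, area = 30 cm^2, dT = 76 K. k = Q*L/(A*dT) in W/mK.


k = 99*8.6/1000/(30/10000*76) = 3.73 W/mK

3.73


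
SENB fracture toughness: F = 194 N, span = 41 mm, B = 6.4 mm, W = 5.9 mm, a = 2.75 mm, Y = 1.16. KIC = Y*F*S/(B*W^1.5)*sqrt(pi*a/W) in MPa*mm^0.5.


KIC = 1.16*194*41/(6.4*5.9^1.5)*sqrt(pi*2.75/5.9) = 121.73

121.73


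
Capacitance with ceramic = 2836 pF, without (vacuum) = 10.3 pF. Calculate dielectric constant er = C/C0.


er = 2836 / 10.3 = 275.34

275.34


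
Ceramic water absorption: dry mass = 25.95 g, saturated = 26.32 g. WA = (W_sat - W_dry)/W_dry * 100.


WA = (26.32 - 25.95) / 25.95 * 100 = 1.43%

1.43


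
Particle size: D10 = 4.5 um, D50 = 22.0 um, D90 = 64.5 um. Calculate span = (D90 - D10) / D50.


Span = (64.5 - 4.5) / 22.0 = 60.0 / 22.0 = 2.727

2.727


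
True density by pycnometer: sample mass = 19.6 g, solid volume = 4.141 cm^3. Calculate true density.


TD = 19.6 / 4.141 = 4.733 g/cm^3

4.733


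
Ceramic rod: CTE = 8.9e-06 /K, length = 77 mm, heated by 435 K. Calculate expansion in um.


dL = 8.9e-06 * 77 * 435 * 1000 = 298.106 um

298.106


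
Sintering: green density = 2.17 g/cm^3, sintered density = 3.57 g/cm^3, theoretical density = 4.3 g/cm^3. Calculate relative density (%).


Relative = 3.57 / 4.3 * 100 = 83.0%

83.0


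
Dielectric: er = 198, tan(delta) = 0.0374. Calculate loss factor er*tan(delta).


Loss = 198 * 0.0374 = 7.405

7.405


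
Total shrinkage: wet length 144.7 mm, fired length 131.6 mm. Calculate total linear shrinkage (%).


TS = (144.7 - 131.6) / 144.7 * 100 = 9.05%

9.05


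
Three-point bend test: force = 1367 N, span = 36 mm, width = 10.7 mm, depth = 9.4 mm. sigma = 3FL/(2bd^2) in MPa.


sigma = 3*1367*36/(2*10.7*9.4^2) = 78.1 MPa

78.1


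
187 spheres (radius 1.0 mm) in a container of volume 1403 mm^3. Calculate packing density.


V_sphere = 4/3*pi*1.0^3 = 4.1888 mm^3
Total V = 187*4.1888 = 783.3056 mm^3
PD = 783.3056 / 1403 = 0.558

0.558


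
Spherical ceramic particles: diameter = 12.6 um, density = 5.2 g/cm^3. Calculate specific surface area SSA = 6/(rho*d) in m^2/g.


SSA = 6 / (5.2 * 12.6) = 0.092 m^2/g

0.092


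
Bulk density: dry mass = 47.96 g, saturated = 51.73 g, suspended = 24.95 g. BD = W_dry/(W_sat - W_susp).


BD = 47.96 / (51.73 - 24.95) = 47.96 / 26.78 = 1.791 g/cm^3

1.791


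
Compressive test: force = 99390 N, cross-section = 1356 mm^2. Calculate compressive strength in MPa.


CS = 99390 / 1356 = 73.3 MPa

73.3


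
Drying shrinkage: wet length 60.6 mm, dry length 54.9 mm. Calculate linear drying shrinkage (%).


DS = (60.6 - 54.9) / 60.6 * 100 = 9.41%

9.41


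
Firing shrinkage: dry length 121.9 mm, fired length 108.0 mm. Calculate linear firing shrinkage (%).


FS = (121.9 - 108.0) / 121.9 * 100 = 11.4%

11.4


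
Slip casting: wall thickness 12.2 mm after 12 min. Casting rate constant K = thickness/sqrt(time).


K = 12.2 / sqrt(12) = 12.2 / 3.4641 = 3.522 mm/min^0.5

3.522


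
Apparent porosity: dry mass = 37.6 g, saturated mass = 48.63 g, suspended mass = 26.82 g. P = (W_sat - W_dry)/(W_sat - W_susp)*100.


P = (48.63 - 37.6) / (48.63 - 26.82) * 100 = 11.03 / 21.81 * 100 = 50.6%

50.6


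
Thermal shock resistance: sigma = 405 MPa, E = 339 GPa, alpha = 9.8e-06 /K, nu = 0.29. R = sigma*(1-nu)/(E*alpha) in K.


R = 405*(1-0.29)/(339*1000*9.8e-06) = 87 K

87


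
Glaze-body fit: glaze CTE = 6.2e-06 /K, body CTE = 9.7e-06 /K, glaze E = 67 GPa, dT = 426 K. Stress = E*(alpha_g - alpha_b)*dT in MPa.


Stress = 67*1000*(6.2e-06 - 9.7e-06)*426 = -99.9 MPa

-99.9


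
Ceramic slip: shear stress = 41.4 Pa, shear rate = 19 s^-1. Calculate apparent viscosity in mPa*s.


eta = tau/gamma * 1000 = 41.4/19 * 1000 = 2178.9 mPa*s

2178.9


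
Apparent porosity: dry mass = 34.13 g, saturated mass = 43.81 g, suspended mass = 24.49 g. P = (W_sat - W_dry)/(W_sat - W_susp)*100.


P = (43.81 - 34.13) / (43.81 - 24.49) * 100 = 9.68 / 19.32 * 100 = 50.1%

50.1


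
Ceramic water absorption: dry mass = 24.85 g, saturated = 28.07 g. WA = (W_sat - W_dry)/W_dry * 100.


WA = (28.07 - 24.85) / 24.85 * 100 = 12.96%

12.96


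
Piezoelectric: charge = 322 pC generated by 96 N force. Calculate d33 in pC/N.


d33 = 322 / 96 = 3.4 pC/N

3.4


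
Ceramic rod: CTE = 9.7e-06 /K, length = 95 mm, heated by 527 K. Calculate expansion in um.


dL = 9.7e-06 * 95 * 527 * 1000 = 485.631 um

485.631


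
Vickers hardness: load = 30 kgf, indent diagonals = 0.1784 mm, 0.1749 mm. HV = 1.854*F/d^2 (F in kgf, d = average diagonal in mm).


d_avg = (0.1784+0.1749)/2 = 0.17665 mm
HV = 1.854*30/0.17665^2 = 1782

1782


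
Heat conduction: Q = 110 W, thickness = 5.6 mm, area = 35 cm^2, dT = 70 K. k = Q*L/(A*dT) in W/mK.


k = 110*5.6/1000/(35/10000*70) = 2.51 W/mK

2.51


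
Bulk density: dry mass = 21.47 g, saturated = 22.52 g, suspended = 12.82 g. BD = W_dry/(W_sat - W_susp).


BD = 21.47 / (22.52 - 12.82) = 21.47 / 9.7 = 2.213 g/cm^3

2.213


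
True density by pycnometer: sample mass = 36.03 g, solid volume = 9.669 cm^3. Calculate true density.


TD = 36.03 / 9.669 = 3.726 g/cm^3

3.726


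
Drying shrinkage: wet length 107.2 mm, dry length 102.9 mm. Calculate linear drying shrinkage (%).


DS = (107.2 - 102.9) / 107.2 * 100 = 4.01%

4.01


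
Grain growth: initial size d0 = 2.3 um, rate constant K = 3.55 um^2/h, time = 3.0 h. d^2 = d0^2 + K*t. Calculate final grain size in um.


d^2 = 2.3^2 + 3.55*3.0 = 15.94
d = sqrt(15.94) = 3.99 um

3.99


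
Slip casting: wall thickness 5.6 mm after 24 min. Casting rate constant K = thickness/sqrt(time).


K = 5.6 / sqrt(24) = 5.6 / 4.899 = 1.143 mm/min^0.5

1.143


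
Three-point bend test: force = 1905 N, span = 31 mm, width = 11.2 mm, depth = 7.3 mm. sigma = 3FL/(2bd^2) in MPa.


sigma = 3*1905*31/(2*11.2*7.3^2) = 148.4 MPa

148.4


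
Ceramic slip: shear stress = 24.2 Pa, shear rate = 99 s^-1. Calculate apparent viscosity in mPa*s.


eta = tau/gamma * 1000 = 24.2/99 * 1000 = 244.4 mPa*s

244.4


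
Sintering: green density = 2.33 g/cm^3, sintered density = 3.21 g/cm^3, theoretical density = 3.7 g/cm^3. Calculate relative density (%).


Relative = 3.21 / 3.7 * 100 = 86.8%

86.8


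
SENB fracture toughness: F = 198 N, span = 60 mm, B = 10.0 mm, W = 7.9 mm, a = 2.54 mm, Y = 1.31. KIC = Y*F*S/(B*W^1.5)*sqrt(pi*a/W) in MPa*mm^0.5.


KIC = 1.31*198*60/(10.0*7.9^1.5)*sqrt(pi*2.54/7.9) = 70.44

70.44


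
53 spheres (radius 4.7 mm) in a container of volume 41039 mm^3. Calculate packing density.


V_sphere = 4/3*pi*4.7^3 = 434.8928 mm^3
Total V = 53*434.8928 = 23049.3184 mm^3
PD = 23049.3184 / 41039 = 0.562

0.562


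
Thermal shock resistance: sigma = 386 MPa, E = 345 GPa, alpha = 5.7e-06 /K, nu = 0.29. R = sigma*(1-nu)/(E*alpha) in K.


R = 386*(1-0.29)/(345*1000*5.7e-06) = 139 K

139


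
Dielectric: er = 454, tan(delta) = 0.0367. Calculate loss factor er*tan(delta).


Loss = 454 * 0.0367 = 16.662

16.662


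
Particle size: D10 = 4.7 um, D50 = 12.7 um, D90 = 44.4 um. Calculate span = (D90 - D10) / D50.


Span = (44.4 - 4.7) / 12.7 = 39.7 / 12.7 = 3.126

3.126


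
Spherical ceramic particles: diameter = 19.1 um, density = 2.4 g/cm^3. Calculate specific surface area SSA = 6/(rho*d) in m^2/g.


SSA = 6 / (2.4 * 19.1) = 0.131 m^2/g

0.131


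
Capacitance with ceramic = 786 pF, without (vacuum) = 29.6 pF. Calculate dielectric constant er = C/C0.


er = 786 / 29.6 = 26.55

26.55


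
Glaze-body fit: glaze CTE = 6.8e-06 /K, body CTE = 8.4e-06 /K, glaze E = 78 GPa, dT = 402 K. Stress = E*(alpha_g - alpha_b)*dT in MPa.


Stress = 78*1000*(6.8e-06 - 8.4e-06)*402 = -50.2 MPa

-50.2


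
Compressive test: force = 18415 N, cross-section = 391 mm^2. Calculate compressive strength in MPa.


CS = 18415 / 391 = 47.1 MPa

47.1
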